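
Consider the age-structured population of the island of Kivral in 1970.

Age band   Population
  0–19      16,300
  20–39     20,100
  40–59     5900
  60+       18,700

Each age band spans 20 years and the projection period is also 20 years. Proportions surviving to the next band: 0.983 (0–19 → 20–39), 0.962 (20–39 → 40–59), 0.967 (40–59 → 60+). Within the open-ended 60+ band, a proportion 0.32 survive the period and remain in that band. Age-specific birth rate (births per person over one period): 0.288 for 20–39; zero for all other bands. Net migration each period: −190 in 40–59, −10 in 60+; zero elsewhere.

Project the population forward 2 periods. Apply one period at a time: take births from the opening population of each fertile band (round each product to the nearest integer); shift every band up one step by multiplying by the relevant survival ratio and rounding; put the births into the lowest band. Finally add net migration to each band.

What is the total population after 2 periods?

— Period 1 —
Births: 20100 × 0.288 = 5789
20–39: 16300 × 0.983 = 16023
40–59: 20100 × 0.962 = 19336
60+: 5900 × 0.967 + 18700 × 0.32 = 5705 + 5984 = 11689
Net migration: 40–59 − 190 → 19146; 60+ − 10 → 11679
Population now: 0–19=5789, 20–39=16023, 40–59=19146, 60+=11679
— Period 2 —
Births: 16023 × 0.288 = 4615
20–39: 5789 × 0.983 = 5691
40–59: 16023 × 0.962 = 15414
60+: 19146 × 0.967 + 11679 × 0.32 = 18514 + 3737 = 22251
Net migration: 40–59 − 190 → 15224; 60+ − 10 → 22241
Population now: 0–19=4615, 20–39=5691, 40–59=15224, 60+=22241
Total after period 2: 4615 + 5691 + 15224 + 22241 = 47771

47771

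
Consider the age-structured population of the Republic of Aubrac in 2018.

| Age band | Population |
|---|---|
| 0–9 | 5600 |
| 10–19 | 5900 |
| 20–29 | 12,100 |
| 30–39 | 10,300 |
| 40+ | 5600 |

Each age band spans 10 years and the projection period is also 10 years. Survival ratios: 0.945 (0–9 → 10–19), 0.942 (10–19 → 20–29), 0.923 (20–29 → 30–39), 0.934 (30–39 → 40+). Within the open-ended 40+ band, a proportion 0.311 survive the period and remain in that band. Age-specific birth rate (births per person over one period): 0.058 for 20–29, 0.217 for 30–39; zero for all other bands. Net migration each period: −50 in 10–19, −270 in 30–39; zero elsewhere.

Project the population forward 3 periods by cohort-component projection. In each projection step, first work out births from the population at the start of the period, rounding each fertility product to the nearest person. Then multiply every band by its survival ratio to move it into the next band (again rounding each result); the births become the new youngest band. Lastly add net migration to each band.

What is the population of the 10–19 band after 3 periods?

After projecting period 1:
Births: 12100 × 0.058 = 702, 10300 × 0.217 = 2235 → 2937
10–19: 5600 × 0.945 = 5292
20–29: 5900 × 0.942 = 5558
30–39: 12100 × 0.923 = 11168
40+: 10300 × 0.934 + 5600 × 0.311 = 9620 + 1742 = 11362
Net migration: 10–19 − 50 → 5242; 30–39 − 270 → 10898
Giving 2937 / 5242 / 5558 / 10898 / 11362.
After projecting period 2:
Births: 5558 × 0.058 = 322, 10898 × 0.217 = 2365 → 2687
10–19: 2937 × 0.945 = 2775
20–29: 5242 × 0.942 = 4938
30–39: 5558 × 0.923 = 5130
40+: 10898 × 0.934 + 11362 × 0.311 = 10179 + 3534 = 13713
Net migration: 10–19 − 50 → 2725; 30–39 − 270 → 4860
Giving 2687 / 2725 / 4938 / 4860 / 13713.
After projecting period 3:
Births: 4938 × 0.058 = 286, 4860 × 0.217 = 1055 → 1341
10–19: 2687 × 0.945 = 2539
20–29: 2725 × 0.942 = 2567
30–39: 4938 × 0.923 = 4558
40+: 4860 × 0.934 + 13713 × 0.311 = 4539 + 4265 = 8804
Net migration: 10–19 − 50 → 2489; 30–39 − 270 → 4288
Giving 1341 / 2489 / 2567 / 4288 / 8804.

2489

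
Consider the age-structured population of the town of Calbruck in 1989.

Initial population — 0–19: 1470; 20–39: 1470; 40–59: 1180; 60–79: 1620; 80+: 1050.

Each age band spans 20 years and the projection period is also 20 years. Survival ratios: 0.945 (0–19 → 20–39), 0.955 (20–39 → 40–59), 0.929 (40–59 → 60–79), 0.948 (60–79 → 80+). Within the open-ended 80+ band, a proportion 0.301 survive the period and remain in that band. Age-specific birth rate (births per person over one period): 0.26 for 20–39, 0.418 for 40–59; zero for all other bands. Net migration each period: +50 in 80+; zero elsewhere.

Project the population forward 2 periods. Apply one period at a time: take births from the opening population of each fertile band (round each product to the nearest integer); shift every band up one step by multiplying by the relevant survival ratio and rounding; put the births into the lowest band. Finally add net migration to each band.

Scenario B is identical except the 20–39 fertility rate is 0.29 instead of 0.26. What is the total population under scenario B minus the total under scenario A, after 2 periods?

After projecting period 1:
Births: 1470 × 0.26 = 382  |  1180 × 0.418 = 493 → 875
20–39: 1470 × 0.945 = 1389
40–59: 1470 × 0.955 = 1404
60–79: 1180 × 0.929 = 1096
80+: 1620 × 0.948 + 1050 × 0.301 = 1536 + 316 = 1852
Net migration: 80+ + 50 → 1902
End of period: [875, 1389, 1404, 1096, 1902]
After projecting period 2:
Births: 1389 × 0.26 = 361  |  1404 × 0.418 = 587 → 948
20–39: 875 × 0.945 = 827
40–59: 1389 × 0.955 = 1326
60–79: 1404 × 0.929 = 1304
80+: 1096 × 0.948 + 1902 × 0.301 = 1039 + 573 = 1612
Net migration: 80+ + 50 → 1662
End of period: [948, 827, 1326, 1304, 1662]
Scenario A total after 2 periods: 6067
Scenario B projection —
After projecting period 1:
Births: 1470 × 0.29 = 426  |  1180 × 0.418 = 493 → 919
20–39: 1470 × 0.945 = 1389
40–59: 1470 × 0.955 = 1404
60–79: 1180 × 0.929 = 1096
80+: 1620 × 0.948 + 1050 × 0.301 = 1536 + 316 = 1852
Net migration: 80+ + 50 → 1902
End of period: [919, 1389, 1404, 1096, 1902]
After projecting period 2:
Births: 1389 × 0.29 = 403  |  1404 × 0.418 = 587 → 990
20–39: 919 × 0.945 = 868
40–59: 1389 × 0.955 = 1326
60–79: 1404 × 0.929 = 1304
80+: 1096 × 0.948 + 1902 × 0.301 = 1039 + 573 = 1612
Net migration: 80+ + 50 → 1662
End of period: [990, 868, 1326, 1304, 1662]
Scenario B total after 2 periods: 6150
Difference B − A = 6150 − 6067 = 83

83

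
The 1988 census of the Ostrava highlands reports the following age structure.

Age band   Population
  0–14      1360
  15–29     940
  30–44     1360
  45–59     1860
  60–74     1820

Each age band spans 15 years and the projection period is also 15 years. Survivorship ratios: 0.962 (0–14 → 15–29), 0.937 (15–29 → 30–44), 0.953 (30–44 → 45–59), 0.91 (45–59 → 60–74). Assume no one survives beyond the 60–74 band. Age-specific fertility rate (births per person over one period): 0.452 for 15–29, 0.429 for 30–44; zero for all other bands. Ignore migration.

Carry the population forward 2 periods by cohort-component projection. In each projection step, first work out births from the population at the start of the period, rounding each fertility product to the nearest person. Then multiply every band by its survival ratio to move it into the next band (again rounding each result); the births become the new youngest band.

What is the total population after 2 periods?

(Bands numbered youngest = 1 to oldest = 5.)
— Period 1 —
Births: 940 × 0.452 = 425  |  1360 × 0.429 = 583 — total 1008
Band 2: 1360 × 0.962 = 1308
Band 3: 940 × 0.937 = 881
Band 4: 1360 × 0.953 = 1296
Band 5: 1860 × 0.91 = 1693
Population now: 0–14=1008, 15–29=1308, 30–44=881, 45–59=1296, 60–74=1693
— Period 2 —
Births: 1308 × 0.452 = 591  |  881 × 0.429 = 378 — total 969
Band 2: 1008 × 0.962 = 970
Band 3: 1308 × 0.937 = 1226
Band 4: 881 × 0.953 = 840
Band 5: 1296 × 0.91 = 1179
Population now: 0–14=969, 15–29=970, 30–44=1226, 45–59=840, 60–74=1179
Total after period 2: 969 + 970 + 1226 + 840 + 1179 = 5184

5184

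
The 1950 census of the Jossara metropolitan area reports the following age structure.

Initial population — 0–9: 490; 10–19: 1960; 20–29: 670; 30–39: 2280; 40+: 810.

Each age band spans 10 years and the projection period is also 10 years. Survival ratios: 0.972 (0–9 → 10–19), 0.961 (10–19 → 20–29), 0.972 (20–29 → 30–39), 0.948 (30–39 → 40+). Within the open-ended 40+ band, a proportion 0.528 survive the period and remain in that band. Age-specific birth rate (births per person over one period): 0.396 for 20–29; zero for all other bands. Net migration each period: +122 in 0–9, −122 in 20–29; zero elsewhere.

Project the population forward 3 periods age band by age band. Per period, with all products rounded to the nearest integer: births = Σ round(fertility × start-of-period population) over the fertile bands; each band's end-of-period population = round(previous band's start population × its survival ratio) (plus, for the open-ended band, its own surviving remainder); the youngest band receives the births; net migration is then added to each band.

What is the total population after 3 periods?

4289

After projecting period 1:
Births: 670 × 0.396 = 265
10–19: 490 × 0.972 = 476
20–29: 1960 × 0.961 = 1884
30–39: 670 × 0.972 = 651
40+: 2280 × 0.948 + 810 × 0.528 = 2161 + 428 = 2589
Net migration: 0–9 + 122 → 387; 20–29 − 122 → 1762
End of period: [387, 476, 1762, 651, 2589]
After projecting period 2:
Births: 1762 × 0.396 = 698
10–19: 387 × 0.972 = 376
20–29: 476 × 0.961 = 457
30–39: 1762 × 0.972 = 1713
40+: 651 × 0.948 + 2589 × 0.528 = 617 + 1367 = 1984
Net migration: 0–9 + 122 → 820; 20–29 − 122 → 335
End of period: [820, 376, 335, 1713, 1984]
After projecting period 3:
Births: 335 × 0.396 = 133
10–19: 820 × 0.972 = 797
20–29: 376 × 0.961 = 361
30–39: 335 × 0.972 = 326
40+: 1713 × 0.948 + 1984 × 0.528 = 1624 + 1048 = 2672
Net migration: 0–9 + 122 → 255; 20–29 − 122 → 239
End of period: [255, 797, 239, 326, 2672]
Total after period 3: 255 + 797 + 239 + 326 + 2672 = 4289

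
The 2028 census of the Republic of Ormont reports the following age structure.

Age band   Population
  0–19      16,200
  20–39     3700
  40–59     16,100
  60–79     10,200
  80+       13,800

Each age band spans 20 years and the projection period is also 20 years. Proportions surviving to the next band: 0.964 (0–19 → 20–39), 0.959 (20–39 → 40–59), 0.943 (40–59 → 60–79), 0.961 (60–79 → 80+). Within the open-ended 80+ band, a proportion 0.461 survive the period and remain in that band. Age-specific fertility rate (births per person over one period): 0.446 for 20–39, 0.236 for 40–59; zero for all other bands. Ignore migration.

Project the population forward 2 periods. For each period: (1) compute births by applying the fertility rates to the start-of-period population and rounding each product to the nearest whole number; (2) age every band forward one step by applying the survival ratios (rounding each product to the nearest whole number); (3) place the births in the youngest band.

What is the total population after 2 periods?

53421

(Groups numbered youngest = 1 to oldest = 5.)
— Period 1 —
Births: 3700 * 0.446 = 1650  |  16100 * 0.236 = 3800 — total 5450
Group 2: 16200 * 0.964 = 15617
Group 3: 3700 * 0.959 = 3548
Group 4: 16100 * 0.943 = 15182
Group 5: 10200 * 0.961 + 13800 * 0.461 = 9802 + 6362 = 16164
End of period: [5450, 15617, 3548, 15182, 16164]
— Period 2 —
Births: 15617 * 0.446 = 6965  |  3548 * 0.236 = 837 — total 7802
Group 2: 5450 * 0.964 = 5254
Group 3: 15617 * 0.959 = 14977
Group 4: 3548 * 0.943 = 3346
Group 5: 15182 * 0.961 + 16164 * 0.461 = 14590 + 7452 = 22042
End of period: [7802, 5254, 14977, 3346, 22042]
Total after period 2: 7802 + 5254 + 14977 + 3346 + 22042 = 53421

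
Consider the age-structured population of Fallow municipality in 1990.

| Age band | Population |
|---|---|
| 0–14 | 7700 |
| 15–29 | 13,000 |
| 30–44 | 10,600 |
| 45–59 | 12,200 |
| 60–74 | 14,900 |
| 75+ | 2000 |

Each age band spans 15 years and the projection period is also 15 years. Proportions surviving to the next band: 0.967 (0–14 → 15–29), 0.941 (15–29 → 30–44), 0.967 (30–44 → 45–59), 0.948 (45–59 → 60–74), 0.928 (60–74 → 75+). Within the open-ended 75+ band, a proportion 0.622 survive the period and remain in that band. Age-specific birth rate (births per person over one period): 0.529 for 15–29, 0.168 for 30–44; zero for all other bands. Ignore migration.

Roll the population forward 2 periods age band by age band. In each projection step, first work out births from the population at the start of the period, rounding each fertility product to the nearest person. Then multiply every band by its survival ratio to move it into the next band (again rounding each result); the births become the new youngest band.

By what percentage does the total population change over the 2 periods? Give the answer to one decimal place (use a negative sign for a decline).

4.3

[period 1]
Births: 13000 × 0.529 = 6877  |  10600 × 0.168 = 1781 → 8658
15–29: 7700 × 0.967 = 7446
30–44: 13000 × 0.941 = 12233
45–59: 10600 × 0.967 = 10250
60–74: 12200 × 0.948 = 11566
75+: 14900 × 0.928 + 2000 × 0.622 = 13827 + 1244 = 15071
Giving 8658 / 7446 / 12233 / 10250 / 11566 / 15071.
[period 2]
Births: 7446 × 0.529 = 3939  |  12233 × 0.168 = 2055 → 5994
15–29: 8658 × 0.967 = 8372
30–44: 7446 × 0.941 = 7007
45–59: 12233 × 0.967 = 11829
60–74: 10250 × 0.948 = 9717
75+: 11566 × 0.928 + 15071 × 0.622 = 10733 + 9374 = 20107
Giving 5994 / 8372 / 7007 / 11829 / 9717 / 20107.
Total: 60400 → 63026; change = 2626; percentage change = 4.3%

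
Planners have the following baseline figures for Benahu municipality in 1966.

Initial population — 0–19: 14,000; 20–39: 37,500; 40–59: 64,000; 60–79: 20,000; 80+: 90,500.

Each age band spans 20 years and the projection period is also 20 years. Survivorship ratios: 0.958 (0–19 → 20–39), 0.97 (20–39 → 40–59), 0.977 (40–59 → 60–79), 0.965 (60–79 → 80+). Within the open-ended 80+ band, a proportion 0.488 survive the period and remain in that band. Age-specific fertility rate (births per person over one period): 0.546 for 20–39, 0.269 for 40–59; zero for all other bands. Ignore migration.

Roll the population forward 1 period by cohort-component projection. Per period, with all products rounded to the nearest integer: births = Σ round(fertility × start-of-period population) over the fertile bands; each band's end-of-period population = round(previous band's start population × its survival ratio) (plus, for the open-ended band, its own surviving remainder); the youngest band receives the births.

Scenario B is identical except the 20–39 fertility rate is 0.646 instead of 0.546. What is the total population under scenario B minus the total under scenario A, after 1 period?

3750

After projecting period 1:
Births: 37500 * 0.546 = 20475 ; 64000 * 0.269 = 17216 — total 37691
20–39: 14000 * 0.958 = 13412
40–59: 37500 * 0.97 = 36375
60–79: 64000 * 0.977 = 62528
80+: 20000 * 0.965 + 90500 * 0.488 = 19300 + 44164 = 63464
Population now: 0–19=37691, 20–39=13412, 40–59=36375, 60–79=62528, 80+=63464
Scenario A total after 1 period: 213470
Scenario B projection —
After projecting period 1:
Births: 37500 * 0.646 = 24225 ; 64000 * 0.269 = 17216 — total 41441
20–39: 14000 * 0.958 = 13412
40–59: 37500 * 0.97 = 36375
60–79: 64000 * 0.977 = 62528
80+: 20000 * 0.965 + 90500 * 0.488 = 19300 + 44164 = 63464
Population now: 0–19=41441, 20–39=13412, 40–59=36375, 60–79=62528, 80+=63464
Scenario B total after 1 period: 217220
Difference B − A = 217220 − 213470 = 3750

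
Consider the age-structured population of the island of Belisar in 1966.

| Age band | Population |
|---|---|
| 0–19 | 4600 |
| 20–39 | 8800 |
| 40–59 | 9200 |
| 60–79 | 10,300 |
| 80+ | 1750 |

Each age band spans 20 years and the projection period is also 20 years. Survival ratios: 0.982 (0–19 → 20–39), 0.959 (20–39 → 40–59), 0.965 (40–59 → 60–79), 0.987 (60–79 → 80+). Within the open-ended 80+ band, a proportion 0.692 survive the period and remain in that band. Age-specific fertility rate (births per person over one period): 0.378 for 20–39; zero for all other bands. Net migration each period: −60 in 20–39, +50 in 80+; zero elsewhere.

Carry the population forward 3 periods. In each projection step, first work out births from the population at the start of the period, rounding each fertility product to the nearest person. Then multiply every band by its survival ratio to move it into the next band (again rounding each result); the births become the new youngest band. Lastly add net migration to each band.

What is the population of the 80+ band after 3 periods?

Period 1.
Births: 8800 × 0.378 = 3326
20–39: 4600 × 0.982 = 4517
40–59: 8800 × 0.959 = 8439
60–79: 9200 × 0.965 = 8878
80+: 10300 × 0.987 + 1750 × 0.692 = 10166 + 1211 = 11377
Net migration: 20–39 − 60 → 4457; 80+ + 50 → 11427
End of period: [3326, 4457, 8439, 8878, 11427]
Period 2.
Births: 4457 × 0.378 = 1685
20–39: 3326 × 0.982 = 3266
40–59: 4457 × 0.959 = 4274
60–79: 8439 × 0.965 = 8144
80+: 8878 × 0.987 + 11427 × 0.692 = 8763 + 7907 = 16670
Net migration: 20–39 − 60 → 3206; 80+ + 50 → 16720
End of period: [1685, 3206, 4274, 8144, 16720]
Period 3.
Births: 3206 × 0.378 = 1212
20–39: 1685 × 0.982 = 1655
40–59: 3206 × 0.959 = 3075
60–79: 4274 × 0.965 = 4124
80+: 8144 × 0.987 + 16720 × 0.692 = 8038 + 11570 = 19608
Net migration: 20–39 − 60 → 1595; 80+ + 50 → 19658
End of period: [1212, 1595, 3075, 4124, 19658]

19658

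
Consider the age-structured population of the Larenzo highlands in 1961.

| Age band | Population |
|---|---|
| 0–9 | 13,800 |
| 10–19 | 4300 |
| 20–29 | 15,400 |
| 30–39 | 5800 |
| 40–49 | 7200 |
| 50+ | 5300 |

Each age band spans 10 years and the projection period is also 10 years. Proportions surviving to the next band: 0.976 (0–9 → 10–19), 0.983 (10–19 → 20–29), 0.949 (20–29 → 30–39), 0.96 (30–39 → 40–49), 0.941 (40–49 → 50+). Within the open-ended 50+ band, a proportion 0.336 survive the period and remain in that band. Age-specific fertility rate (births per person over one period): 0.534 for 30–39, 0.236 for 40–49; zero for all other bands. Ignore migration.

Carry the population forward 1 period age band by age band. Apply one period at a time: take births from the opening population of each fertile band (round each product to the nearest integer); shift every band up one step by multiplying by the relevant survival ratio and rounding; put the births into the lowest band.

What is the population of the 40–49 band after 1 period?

Period 1.
Births: 5800 × 0.534 = 3097  |  7200 × 0.236 = 1699 → 4796
10–19: 13800 × 0.976 = 13469
20–29: 4300 × 0.983 = 4227
30–39: 15400 × 0.949 = 14615
40–49: 5800 × 0.96 = 5568
50+: 7200 × 0.941 + 5300 × 0.336 = 6775 + 1781 = 8556
→ [4796, 13469, 4227, 14615, 5568, 8556]

5568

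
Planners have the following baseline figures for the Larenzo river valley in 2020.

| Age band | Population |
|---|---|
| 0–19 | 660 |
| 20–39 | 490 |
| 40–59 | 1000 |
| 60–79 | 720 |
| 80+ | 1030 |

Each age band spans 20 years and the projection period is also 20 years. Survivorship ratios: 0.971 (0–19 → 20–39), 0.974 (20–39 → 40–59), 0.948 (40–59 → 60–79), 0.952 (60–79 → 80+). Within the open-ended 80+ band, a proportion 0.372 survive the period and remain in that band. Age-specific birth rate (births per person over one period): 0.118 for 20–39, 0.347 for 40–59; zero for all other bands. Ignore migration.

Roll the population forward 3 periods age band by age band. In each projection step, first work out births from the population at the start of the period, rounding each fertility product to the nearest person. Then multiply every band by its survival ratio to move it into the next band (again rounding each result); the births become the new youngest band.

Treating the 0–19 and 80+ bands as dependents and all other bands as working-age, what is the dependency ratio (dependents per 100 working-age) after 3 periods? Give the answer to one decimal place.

97.2

— Period 1 —
Births: 490 * 0.118 = 58 ; 1000 * 0.347 = 347 — total 405
20–39: 660 * 0.971 = 641
40–59: 490 * 0.974 = 477
60–79: 1000 * 0.948 = 948
80+: 720 * 0.952 + 1030 * 0.372 = 685 + 383 = 1068
→ [405, 641, 477, 948, 1068]
— Period 2 —
Births: 641 * 0.118 = 76 ; 477 * 0.347 = 166 — total 242
20–39: 405 * 0.971 = 393
40–59: 641 * 0.974 = 624
60–79: 477 * 0.948 = 452
80+: 948 * 0.952 + 1068 * 0.372 = 902 + 397 = 1299
→ [242, 393, 624, 452, 1299]
— Period 3 —
Births: 393 * 0.118 = 46 ; 624 * 0.347 = 217 — total 263
20–39: 242 * 0.971 = 235
40–59: 393 * 0.974 = 383
60–79: 624 * 0.948 = 592
80+: 452 * 0.952 + 1299 * 0.372 = 430 + 483 = 913
→ [263, 235, 383, 592, 913]
Dependents (band 0–19 + band 80+) = 263 + 913 = 1176; working-age = 1210; ratio = 1176/1210 × 100 = 97.2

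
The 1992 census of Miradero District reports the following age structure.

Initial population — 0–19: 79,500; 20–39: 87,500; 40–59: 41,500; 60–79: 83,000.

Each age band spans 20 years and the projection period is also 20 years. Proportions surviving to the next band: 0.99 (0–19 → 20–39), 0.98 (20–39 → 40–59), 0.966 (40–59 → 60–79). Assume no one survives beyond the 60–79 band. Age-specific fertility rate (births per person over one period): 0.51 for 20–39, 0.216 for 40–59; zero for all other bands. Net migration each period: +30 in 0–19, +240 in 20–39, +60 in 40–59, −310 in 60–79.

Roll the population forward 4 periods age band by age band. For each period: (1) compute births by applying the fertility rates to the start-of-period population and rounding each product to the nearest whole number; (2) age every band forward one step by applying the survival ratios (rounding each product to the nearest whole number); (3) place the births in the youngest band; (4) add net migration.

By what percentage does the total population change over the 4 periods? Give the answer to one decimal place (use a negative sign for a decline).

After projecting period 1:
Births: 87500 × 0.51 = 44625 ; 41500 × 0.216 = 8964 ⇒ total 53589
20–39: 79500 × 0.99 = 78705
40–59: 87500 × 0.98 = 85750
60–79: 41500 × 0.966 = 40089
Net migration: 0–19 + 30 → 53619; 20–39 + 240 → 78945; 40–59 + 60 → 85810; 60–79 − 310 → 39779
End of period: [53619, 78945, 85810, 39779]
After projecting period 2:
Births: 78945 × 0.51 = 40262 ; 85810 × 0.216 = 18535 ⇒ total 58797
20–39: 53619 × 0.99 = 53083
40–59: 78945 × 0.98 = 77366
60–79: 85810 × 0.966 = 82892
Net migration: 0–19 + 30 → 58827; 20–39 + 240 → 53323; 40–59 + 60 → 77426; 60–79 − 310 → 82582
End of period: [58827, 53323, 77426, 82582]
After projecting period 3:
Births: 53323 × 0.51 = 27195 ; 77426 × 0.216 = 16724 ⇒ total 43919
20–39: 58827 × 0.99 = 58239
40–59: 53323 × 0.98 = 52257
60–79: 77426 × 0.966 = 74794
Net migration: 0–19 + 30 → 43949; 20–39 + 240 → 58479; 40–59 + 60 → 52317; 60–79 − 310 → 74484
End of period: [43949, 58479, 52317, 74484]
After projecting period 4:
Births: 58479 × 0.51 = 29824 ; 52317 × 0.216 = 11300 ⇒ total 41124
20–39: 43949 × 0.99 = 43510
40–59: 58479 × 0.98 = 57309
60–79: 52317 × 0.966 = 50538
Net migration: 0–19 + 30 → 41154; 20–39 + 240 → 43750; 40–59 + 60 → 57369; 60–79 − 310 → 50228
End of period: [41154, 43750, 57369, 50228]
Total: 291500 → 192501; change = -98999; percentage change = -34.0%

-34.0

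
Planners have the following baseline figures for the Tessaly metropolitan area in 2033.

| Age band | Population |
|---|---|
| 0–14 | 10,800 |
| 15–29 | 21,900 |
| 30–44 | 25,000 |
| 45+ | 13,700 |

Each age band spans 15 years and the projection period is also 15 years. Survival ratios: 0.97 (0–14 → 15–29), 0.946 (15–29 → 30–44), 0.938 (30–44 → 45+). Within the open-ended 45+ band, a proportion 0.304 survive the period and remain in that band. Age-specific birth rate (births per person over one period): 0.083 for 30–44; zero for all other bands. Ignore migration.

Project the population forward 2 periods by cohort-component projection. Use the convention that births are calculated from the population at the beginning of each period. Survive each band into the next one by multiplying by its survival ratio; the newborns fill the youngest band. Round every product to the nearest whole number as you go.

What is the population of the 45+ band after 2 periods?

27828

[period 1]
Births: 25000 × 0.083 = 2075
15–29: 10800 × 0.97 = 10476
30–44: 21900 × 0.946 = 20717
45+: 25000 × 0.938 + 13700 × 0.304 = 23450 + 4165 = 27615
End of period: [2075, 10476, 20717, 27615]
[period 2]
Births: 20717 × 0.083 = 1720
15–29: 2075 × 0.97 = 2013
30–44: 10476 × 0.946 = 9910
45+: 20717 × 0.938 + 27615 × 0.304 = 19433 + 8395 = 27828
End of period: [1720, 2013, 9910, 27828]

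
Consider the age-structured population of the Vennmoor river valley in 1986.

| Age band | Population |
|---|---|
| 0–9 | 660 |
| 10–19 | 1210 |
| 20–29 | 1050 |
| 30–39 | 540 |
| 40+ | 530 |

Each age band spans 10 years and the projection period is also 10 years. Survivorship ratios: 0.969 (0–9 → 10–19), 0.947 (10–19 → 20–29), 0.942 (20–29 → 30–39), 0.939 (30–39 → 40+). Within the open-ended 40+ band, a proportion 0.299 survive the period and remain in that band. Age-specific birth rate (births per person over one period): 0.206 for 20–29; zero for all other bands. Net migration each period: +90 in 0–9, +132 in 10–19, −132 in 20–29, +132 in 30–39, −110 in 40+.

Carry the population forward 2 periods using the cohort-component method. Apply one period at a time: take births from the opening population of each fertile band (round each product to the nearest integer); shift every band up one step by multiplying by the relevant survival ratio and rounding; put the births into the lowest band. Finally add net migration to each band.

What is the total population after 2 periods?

3523

Let band 1 be 0–9 through band 5 = 40+.
Period 1.
Births: 1050 × 0.206 = 216
Band 2: 660 × 0.969 = 640
Band 3: 1210 × 0.947 = 1146
Band 4: 1050 × 0.942 = 989
Band 5: 540 × 0.939 + 530 × 0.299 = 507 + 158 = 665
Net migration: Band 1 + 90 → 306; Band 2 + 132 → 772; Band 3 − 132 → 1014; Band 4 + 132 → 1121; Band 5 − 110 → 555
End of period: [306, 772, 1014, 1121, 555]
Period 2.
Births: 1014 × 0.206 = 209
Band 2: 306 × 0.969 = 297
Band 3: 772 × 0.947 = 731
Band 4: 1014 × 0.942 = 955
Band 5: 1121 × 0.939 + 555 × 0.299 = 1053 + 166 = 1219
Net migration: Band 1 + 90 → 299; Band 2 + 132 → 429; Band 3 − 132 → 599; Band 4 + 132 → 1087; Band 5 − 110 → 1109
End of period: [299, 429, 599, 1087, 1109]
Total after period 2: 299 + 429 + 599 + 1087 + 1109 = 3523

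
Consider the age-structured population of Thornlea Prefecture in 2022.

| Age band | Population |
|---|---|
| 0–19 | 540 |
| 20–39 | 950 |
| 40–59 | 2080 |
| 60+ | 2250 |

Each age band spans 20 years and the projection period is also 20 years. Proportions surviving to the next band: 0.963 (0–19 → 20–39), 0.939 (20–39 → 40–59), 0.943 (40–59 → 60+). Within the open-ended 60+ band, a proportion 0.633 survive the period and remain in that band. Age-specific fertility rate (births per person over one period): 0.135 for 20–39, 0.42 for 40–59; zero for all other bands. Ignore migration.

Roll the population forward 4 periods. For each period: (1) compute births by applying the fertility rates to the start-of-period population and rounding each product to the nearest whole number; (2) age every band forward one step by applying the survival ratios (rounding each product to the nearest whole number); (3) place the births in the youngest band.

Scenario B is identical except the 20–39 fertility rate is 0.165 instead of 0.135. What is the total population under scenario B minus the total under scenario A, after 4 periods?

Let group 1 be 0–19 through group 4 = 60+.
Period 1.
Births: 950 * 0.135 = 128, 2080 * 0.42 = 874 → total 1002
Group 2: 540 * 0.963 = 520
Group 3: 950 * 0.939 = 892
Group 4: 2080 * 0.943 + 2250 * 0.633 = 1961 + 1424 = 3385
Population now: 0–19=1002, 20–39=520, 40–59=892, 60+=3385
Period 2.
Births: 520 * 0.135 = 70, 892 * 0.42 = 375 → total 445
Group 2: 1002 * 0.963 = 965
Group 3: 520 * 0.939 = 488
Group 4: 892 * 0.943 + 3385 * 0.633 = 841 + 2143 = 2984
Population now: 0–19=445, 20–39=965, 40–59=488, 60+=2984
Period 3.
Births: 965 * 0.135 = 130, 488 * 0.42 = 205 → total 335
Group 2: 445 * 0.963 = 429
Group 3: 965 * 0.939 = 906
Group 4: 488 * 0.943 + 2984 * 0.633 = 460 + 1889 = 2349
Population now: 0–19=335, 20–39=429, 40–59=906, 60+=2349
Period 4.
Births: 429 * 0.135 = 58, 906 * 0.42 = 381 → total 439
Group 2: 335 * 0.963 = 323
Group 3: 429 * 0.939 = 403
Group 4: 906 * 0.943 + 2349 * 0.633 = 854 + 1487 = 2341
Population now: 0–19=439, 20–39=323, 40–59=403, 60+=2341
Scenario A total after 4 periods: 3506
Scenario B projection —
Period 1.
Births: 950 * 0.165 = 157, 2080 * 0.42 = 874 → total 1031
Group 2: 540 * 0.963 = 520
Group 3: 950 * 0.939 = 892
Group 4: 2080 * 0.943 + 2250 * 0.633 = 1961 + 1424 = 3385
Population now: 0–19=1031, 20–39=520, 40–59=892, 60+=3385
Period 2.
Births: 520 * 0.165 = 86, 892 * 0.42 = 375 → total 461
Group 2: 1031 * 0.963 = 993
Group 3: 520 * 0.939 = 488
Group 4: 892 * 0.943 + 3385 * 0.633 = 841 + 2143 = 2984
Population now: 0–19=461, 20–39=993, 40–59=488, 60+=2984
Period 3.
Births: 993 * 0.165 = 164, 488 * 0.42 = 205 → total 369
Group 2: 461 * 0.963 = 444
Group 3: 993 * 0.939 = 932
Group 4: 488 * 0.943 + 2984 * 0.633 = 460 + 1889 = 2349
Population now: 0–19=369, 20–39=444, 40–59=932, 60+=2349
Period 4.
Births: 444 * 0.165 = 73, 932 * 0.42 = 391 → total 464
Group 2: 369 * 0.963 = 355
Group 3: 444 * 0.939 = 417
Group 4: 932 * 0.943 + 2349 * 0.633 = 879 + 1487 = 2366
Population now: 0–19=464, 20–39=355, 40–59=417, 60+=2366
Scenario B total after 4 periods: 3602
Difference B − A = 3602 − 3506 = 96

96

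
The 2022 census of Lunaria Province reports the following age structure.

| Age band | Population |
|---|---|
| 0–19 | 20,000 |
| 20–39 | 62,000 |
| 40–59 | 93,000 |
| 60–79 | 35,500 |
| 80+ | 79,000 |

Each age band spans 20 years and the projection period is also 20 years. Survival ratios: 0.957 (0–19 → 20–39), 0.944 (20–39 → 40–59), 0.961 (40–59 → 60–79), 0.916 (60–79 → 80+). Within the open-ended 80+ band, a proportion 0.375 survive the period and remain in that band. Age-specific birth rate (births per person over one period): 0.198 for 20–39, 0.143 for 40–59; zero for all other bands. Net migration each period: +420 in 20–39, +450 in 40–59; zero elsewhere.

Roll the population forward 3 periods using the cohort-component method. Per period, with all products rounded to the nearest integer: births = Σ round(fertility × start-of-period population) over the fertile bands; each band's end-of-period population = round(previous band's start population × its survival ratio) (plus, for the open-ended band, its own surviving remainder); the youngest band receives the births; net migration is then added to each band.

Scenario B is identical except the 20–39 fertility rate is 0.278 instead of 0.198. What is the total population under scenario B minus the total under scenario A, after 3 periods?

Let band 1 be 0–19 through band 5 = 80+.
Period 1.
Births: 62000 × 0.198 = 12276 ; 93000 × 0.143 = 13299 — total 25575
Band 2: 20000 × 0.957 = 19140
Band 3: 62000 × 0.944 = 58528
Band 4: 93000 × 0.961 = 89373
Band 5: 35500 × 0.916 + 79000 × 0.375 = 32518 + 29625 = 62143
Net migration: Band 2 + 420 → 19560; Band 3 + 450 → 58978
Giving 25575 / 19560 / 58978 / 89373 / 62143.
Period 2.
Births: 19560 × 0.198 = 3873 ; 58978 × 0.143 = 8434 — total 12307
Band 2: 25575 × 0.957 = 24475
Band 3: 19560 × 0.944 = 18465
Band 4: 58978 × 0.961 = 56678
Band 5: 89373 × 0.916 + 62143 × 0.375 = 81866 + 23304 = 105170
Net migration: Band 2 + 420 → 24895; Band 3 + 450 → 18915
Giving 12307 / 24895 / 18915 / 56678 / 105170.
Period 3.
Births: 24895 × 0.198 = 4929 ; 18915 × 0.143 = 2705 — total 7634
Band 2: 12307 × 0.957 = 11778
Band 3: 24895 × 0.944 = 23501
Band 4: 18915 × 0.961 = 18177
Band 5: 56678 × 0.916 + 105170 × 0.375 = 51917 + 39439 = 91356
Net migration: Band 2 + 420 → 12198; Band 3 + 450 → 23951
Giving 7634 / 12198 / 23951 / 18177 / 91356.
Scenario A total after 3 periods: 153316
Scenario B projection —
Period 1.
Births: 62000 × 0.278 = 17236 ; 93000 × 0.143 = 13299 — total 30535
Band 2: 20000 × 0.957 = 19140
Band 3: 62000 × 0.944 = 58528
Band 4: 93000 × 0.961 = 89373
Band 5: 35500 × 0.916 + 79000 × 0.375 = 32518 + 29625 = 62143
Net migration: Band 2 + 420 → 19560; Band 3 + 450 → 58978
Giving 30535 / 19560 / 58978 / 89373 / 62143.
Period 2.
Births: 19560 × 0.278 = 5438 ; 58978 × 0.143 = 8434 — total 13872
Band 2: 30535 × 0.957 = 29222
Band 3: 19560 × 0.944 = 18465
Band 4: 58978 × 0.961 = 56678
Band 5: 89373 × 0.916 + 62143 × 0.375 = 81866 + 23304 = 105170
Net migration: Band 2 + 420 → 29642; Band 3 + 450 → 18915
Giving 13872 / 29642 / 18915 / 56678 / 105170.
Period 3.
Births: 29642 × 0.278 = 8240 ; 18915 × 0.143 = 2705 — total 10945
Band 2: 13872 × 0.957 = 13276
Band 3: 29642 × 0.944 = 27982
Band 4: 18915 × 0.961 = 18177
Band 5: 56678 × 0.916 + 105170 × 0.375 = 51917 + 39439 = 91356
Net migration: Band 2 + 420 → 13696; Band 3 + 450 → 28432
Giving 10945 / 13696 / 28432 / 18177 / 91356.
Scenario B total after 3 periods: 162606
Difference B − A = 162606 − 153316 = 9290

9290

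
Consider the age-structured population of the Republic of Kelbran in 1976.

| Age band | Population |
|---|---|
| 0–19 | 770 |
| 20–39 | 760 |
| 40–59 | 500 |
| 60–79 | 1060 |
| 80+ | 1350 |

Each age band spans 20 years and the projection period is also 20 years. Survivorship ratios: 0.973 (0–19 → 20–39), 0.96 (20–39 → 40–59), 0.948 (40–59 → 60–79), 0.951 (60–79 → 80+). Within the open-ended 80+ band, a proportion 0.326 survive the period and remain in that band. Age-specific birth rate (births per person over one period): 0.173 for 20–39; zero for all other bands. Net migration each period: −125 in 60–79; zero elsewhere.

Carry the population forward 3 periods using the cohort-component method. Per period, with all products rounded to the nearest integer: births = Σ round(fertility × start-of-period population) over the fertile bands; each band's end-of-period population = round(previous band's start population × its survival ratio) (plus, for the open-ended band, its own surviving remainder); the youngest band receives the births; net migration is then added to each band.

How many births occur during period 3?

22

Numbering the groups 1..5 from youngest to oldest:
After projecting period 1:
Births: 760 × 0.173 = 131
Group 2: 770 × 0.973 = 749
Group 3: 760 × 0.96 = 730
Group 4: 500 × 0.948 = 474
Group 5: 1060 × 0.951 + 1350 × 0.326 = 1008 + 440 = 1448
Net migration: Group 4 − 125 → 349
End of period: [131, 749, 730, 349, 1448]
After projecting period 2:
Births: 749 × 0.173 = 130
Group 2: 131 × 0.973 = 127
Group 3: 749 × 0.96 = 719
Group 4: 730 × 0.948 = 692
Group 5: 349 × 0.951 + 1448 × 0.326 = 332 + 472 = 804
Net migration: Group 4 − 125 → 567
End of period: [130, 127, 719, 567, 804]
After projecting period 3:
Births: 127 × 0.173 = 22
Group 2: 130 × 0.973 = 126
Group 3: 127 × 0.96 = 122
Group 4: 719 × 0.948 = 682
Group 5: 567 × 0.951 + 804 × 0.326 = 539 + 262 = 801
Net migration: Group 4 − 125 → 557
End of period: [22, 126, 122, 557, 801]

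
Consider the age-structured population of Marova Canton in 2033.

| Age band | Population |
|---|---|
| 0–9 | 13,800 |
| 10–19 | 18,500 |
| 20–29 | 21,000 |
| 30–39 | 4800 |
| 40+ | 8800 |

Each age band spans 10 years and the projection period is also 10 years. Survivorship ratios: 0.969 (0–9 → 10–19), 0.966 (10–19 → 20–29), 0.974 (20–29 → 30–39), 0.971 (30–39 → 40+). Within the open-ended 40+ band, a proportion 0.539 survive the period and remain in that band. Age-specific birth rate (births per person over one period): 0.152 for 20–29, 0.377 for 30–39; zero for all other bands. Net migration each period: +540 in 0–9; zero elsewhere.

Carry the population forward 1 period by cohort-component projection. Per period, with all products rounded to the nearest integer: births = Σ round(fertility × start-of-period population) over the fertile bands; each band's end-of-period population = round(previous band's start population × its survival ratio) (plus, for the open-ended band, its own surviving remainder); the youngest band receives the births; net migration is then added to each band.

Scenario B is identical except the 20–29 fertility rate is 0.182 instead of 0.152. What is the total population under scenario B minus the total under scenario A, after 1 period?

[period 1]
Births: 21000 × 0.152 = 3192 ; 4800 × 0.377 = 1810 ⇒ total 5002
10–19: 13800 × 0.969 = 13372
20–29: 18500 × 0.966 = 17871
30–39: 21000 × 0.974 = 20454
40+: 4800 × 0.971 + 8800 × 0.539 = 4661 + 4743 = 9404
Net migration: 0–9 + 540 → 5542
End of period: [5542, 13372, 17871, 20454, 9404]
Scenario A total after 1 period: 66643
Scenario B projection —
[period 1]
Births: 21000 × 0.182 = 3822 ; 4800 × 0.377 = 1810 ⇒ total 5632
10–19: 13800 × 0.969 = 13372
20–29: 18500 × 0.966 = 17871
30–39: 21000 × 0.974 = 20454
40+: 4800 × 0.971 + 8800 × 0.539 = 4661 + 4743 = 9404
Net migration: 0–9 + 540 → 6172
End of period: [6172, 13372, 17871, 20454, 9404]
Scenario B total after 1 period: 67273
Difference B − A = 67273 − 66643 = 630

630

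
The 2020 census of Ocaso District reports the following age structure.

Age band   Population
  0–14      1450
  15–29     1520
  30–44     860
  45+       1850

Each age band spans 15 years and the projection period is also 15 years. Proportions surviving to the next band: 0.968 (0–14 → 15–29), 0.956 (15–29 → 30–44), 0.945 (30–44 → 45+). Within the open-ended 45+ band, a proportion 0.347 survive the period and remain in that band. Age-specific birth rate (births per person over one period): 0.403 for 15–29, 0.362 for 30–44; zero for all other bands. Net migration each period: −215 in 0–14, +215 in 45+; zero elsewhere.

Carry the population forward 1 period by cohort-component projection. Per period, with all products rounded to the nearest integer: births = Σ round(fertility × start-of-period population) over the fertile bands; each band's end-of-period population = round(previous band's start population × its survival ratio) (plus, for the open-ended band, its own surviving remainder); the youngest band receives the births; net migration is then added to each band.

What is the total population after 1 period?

(Bands numbered youngest = 1 to oldest = 4.)
Period 1.
Births: 1520 × 0.403 = 613 ; 860 × 0.362 = 311 ⇒ total 924
Band 2: 1450 × 0.968 = 1404
Band 3: 1520 × 0.956 = 1453
Band 4: 860 × 0.945 + 1850 × 0.347 = 813 + 642 = 1455
Net migration: Band 1 − 215 → 709; Band 4 + 215 → 1670
End of period: [709, 1404, 1453, 1670]
Total after period 1: 709 + 1404 + 1453 + 1670 = 5236

5236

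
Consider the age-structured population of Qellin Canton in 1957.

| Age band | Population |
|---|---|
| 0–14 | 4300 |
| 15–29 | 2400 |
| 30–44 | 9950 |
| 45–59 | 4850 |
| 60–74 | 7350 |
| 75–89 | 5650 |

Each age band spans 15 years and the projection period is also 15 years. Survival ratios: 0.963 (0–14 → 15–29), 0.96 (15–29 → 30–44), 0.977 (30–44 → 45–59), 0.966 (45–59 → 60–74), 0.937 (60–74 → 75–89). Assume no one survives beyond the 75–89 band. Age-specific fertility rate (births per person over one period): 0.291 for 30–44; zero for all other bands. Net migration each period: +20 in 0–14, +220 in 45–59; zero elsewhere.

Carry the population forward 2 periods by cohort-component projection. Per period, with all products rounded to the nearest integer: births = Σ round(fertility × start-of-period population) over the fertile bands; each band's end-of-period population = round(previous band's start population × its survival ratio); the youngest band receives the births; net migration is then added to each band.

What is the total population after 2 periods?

23936

[period 1]
Births: 9950 × 0.291 = 2895
15–29: 4300 × 0.963 = 4141
30–44: 2400 × 0.96 = 2304
45–59: 9950 × 0.977 = 9721
60–74: 4850 × 0.966 = 4685
75–89: 7350 × 0.937 = 6887
Net migration: 0–14 + 20 → 2915; 45–59 + 220 → 9941
Population now: 0–14=2915, 15–29=4141, 30–44=2304, 45–59=9941, 60–74=4685, 75–89=6887
[period 2]
Births: 2304 × 0.291 = 670
15–29: 2915 × 0.963 = 2807
30–44: 4141 × 0.96 = 3975
45–59: 2304 × 0.977 = 2251
60–74: 9941 × 0.966 = 9603
75–89: 4685 × 0.937 = 4390
Net migration: 0–14 + 20 → 690; 45–59 + 220 → 2471
Population now: 0–14=690, 15–29=2807, 30–44=3975, 45–59=2471, 60–74=9603, 75–89=4390
Total after period 2: 690 + 2807 + 3975 + 2471 + 9603 + 4390 = 23936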